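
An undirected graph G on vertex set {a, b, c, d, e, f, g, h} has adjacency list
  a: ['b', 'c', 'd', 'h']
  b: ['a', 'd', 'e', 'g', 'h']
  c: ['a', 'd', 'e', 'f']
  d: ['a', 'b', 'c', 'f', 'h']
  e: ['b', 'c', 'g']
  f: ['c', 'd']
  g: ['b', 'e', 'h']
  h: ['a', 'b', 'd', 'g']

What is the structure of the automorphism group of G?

the trivial group

The degree sequence is [4, 5, 4, 5, 3, 2, 3, 4]. Checking the degree-preserving permutations of the vertex set shows that none except the identity preserves every edge, so Aut(G) is trivial.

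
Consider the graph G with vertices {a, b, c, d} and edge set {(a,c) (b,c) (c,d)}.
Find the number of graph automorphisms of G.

Vertex c has degree 3 and every other vertex has degree 1, so G is the star K_{1,3} with centre c. The 3 leaves are pairwise interchangeable while the centre is fixed, giving Aut(G) = S_3.

6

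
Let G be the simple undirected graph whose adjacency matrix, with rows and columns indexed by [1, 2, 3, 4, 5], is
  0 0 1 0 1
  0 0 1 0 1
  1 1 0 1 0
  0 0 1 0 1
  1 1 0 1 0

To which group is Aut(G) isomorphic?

S_3 × S_2

The vertices split by degree into {3, 5} (degree 3) and {1, 2, 4} (degree 2); every edge runs between the two parts, so G is the complete bipartite graph K_{2,3}. Automorphisms preserve the bipartition setwise (since the parts differ in size) and act as S_3 × S_2 within it; |Aut| = 12.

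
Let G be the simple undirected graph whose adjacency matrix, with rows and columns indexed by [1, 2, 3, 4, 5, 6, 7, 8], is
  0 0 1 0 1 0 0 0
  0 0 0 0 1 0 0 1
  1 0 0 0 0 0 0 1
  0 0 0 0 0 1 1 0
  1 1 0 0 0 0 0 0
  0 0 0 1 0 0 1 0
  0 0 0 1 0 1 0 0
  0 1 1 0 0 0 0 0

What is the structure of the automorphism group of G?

G has two connected components, {1, 2, 3, 5, 8} and {4, 6, 7}; each is 2-regular, so G = C_5 ⊔ C_3. No automorphism exchanges components of different sizes, hence Aut(G) is the direct product D_3 × D_5, order 60.

D_3 × D_5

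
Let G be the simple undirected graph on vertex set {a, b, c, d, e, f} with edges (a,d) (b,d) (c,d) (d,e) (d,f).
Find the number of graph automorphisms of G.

120

Vertex d has degree 5 and every other vertex has degree 1, so G is the star K_{1,5} with centre d. Any automorphism fixes the centre and permutes the 5 leaves freely, so Aut(G) ≅ S_5 of order 5! = 120.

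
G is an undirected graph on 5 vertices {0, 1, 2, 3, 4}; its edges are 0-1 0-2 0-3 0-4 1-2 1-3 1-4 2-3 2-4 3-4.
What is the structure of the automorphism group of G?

the symmetric group on 5 letters

All 5 vertices are pairwise adjacent: G = K_5. Every bijection on the vertex set is an automorphism of K_5; hence Aut(K_5) ≅ S_5, order 120.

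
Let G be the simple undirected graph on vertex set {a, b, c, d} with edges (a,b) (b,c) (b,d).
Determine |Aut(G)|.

Vertex b has degree 3 and every other vertex has degree 1, so G is the star K_{1,3} with centre b. The 3 leaves are pairwise interchangeable while the centre is fixed, giving Aut(G) = S_3.

6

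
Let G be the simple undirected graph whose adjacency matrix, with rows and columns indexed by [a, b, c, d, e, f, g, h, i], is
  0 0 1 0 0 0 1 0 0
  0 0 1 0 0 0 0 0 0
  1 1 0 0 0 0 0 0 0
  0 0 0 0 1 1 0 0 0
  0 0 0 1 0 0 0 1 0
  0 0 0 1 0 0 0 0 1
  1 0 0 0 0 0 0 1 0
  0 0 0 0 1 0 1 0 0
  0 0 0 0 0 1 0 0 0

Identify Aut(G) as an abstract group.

C_2

The degree sequence is [2, 1, 2, 2, 2, 2, 2, 2, 1]; the two degree-1 vertices b and i are the ends of a path, so G = P_9. A path has exactly one nontrivial symmetry — reversal — giving Aut(G) of order 2.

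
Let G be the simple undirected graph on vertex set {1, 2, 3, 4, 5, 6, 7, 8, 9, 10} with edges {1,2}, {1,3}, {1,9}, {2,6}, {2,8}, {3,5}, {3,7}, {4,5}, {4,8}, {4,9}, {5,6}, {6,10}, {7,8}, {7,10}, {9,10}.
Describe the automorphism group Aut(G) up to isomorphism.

the symmetric group S_5

G is 3-regular on 10 vertices with no triangles and no 4-cycles (girth 5): this is the Petersen graph. It is a classical fact that the Petersen graph has automorphism group S_5 (order 120), arising from its description as the Kneser graph K(5,2).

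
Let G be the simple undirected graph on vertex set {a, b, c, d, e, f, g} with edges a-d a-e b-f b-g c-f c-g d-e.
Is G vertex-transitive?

G has two connected components, {b, c, f, g} and {a, d, e}; each is 2-regular, so G = C_4 ⊔ C_3. The orbit of a under Aut(G) is {a, d, e}, which does not contain b, so G is not vertex-transitive.

No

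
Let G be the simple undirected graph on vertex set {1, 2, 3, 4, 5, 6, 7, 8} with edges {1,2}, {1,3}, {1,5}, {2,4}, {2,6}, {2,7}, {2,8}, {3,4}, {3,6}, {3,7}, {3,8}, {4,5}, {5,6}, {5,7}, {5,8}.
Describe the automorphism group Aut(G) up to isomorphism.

S_3 × S_5

The vertices split by degree into {2, 3, 5} (degree 5) and {1, 4, 6, 7, 8} (degree 3); every edge runs between the two parts, so G is the complete bipartite graph K_{3,5}. The parts have unequal sizes, so no automorphism swaps them; each part is permuted independently, giving S_3 × S_5 of order 3!·5! = 720.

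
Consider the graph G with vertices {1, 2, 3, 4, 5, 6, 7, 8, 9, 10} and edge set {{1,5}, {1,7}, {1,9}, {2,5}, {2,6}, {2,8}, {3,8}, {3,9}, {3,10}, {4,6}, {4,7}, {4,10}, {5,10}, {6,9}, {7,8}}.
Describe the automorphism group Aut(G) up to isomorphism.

G is 3-regular on 10 vertices with no triangles and no 4-cycles (girth 5): this is the Petersen graph. Viewing the Petersen graph as the Kneser graph K(5,2) — vertices are 2-subsets of {1,…,5}, edges join disjoint pairs — its automorphisms are exactly the permutations of the 5-element set, so Aut ≅ S_5 of order 120.

S_5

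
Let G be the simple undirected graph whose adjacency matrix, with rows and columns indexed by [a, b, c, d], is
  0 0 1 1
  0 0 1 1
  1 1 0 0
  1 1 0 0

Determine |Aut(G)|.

G is 2-regular and connected on 4 vertices, i.e. the cycle C_4. C_4 has 4 rotations and 4 reflections, so Aut(C_4) ≅ D_4 of order 8.

8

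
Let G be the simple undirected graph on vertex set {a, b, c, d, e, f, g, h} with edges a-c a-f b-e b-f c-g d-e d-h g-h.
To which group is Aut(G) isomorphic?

D_8

G is 2-regular and connected on 8 vertices, i.e. the cycle C_8. C_8 has 8 rotations and 8 reflections, so Aut(C_8) ≅ D_8 of order 16.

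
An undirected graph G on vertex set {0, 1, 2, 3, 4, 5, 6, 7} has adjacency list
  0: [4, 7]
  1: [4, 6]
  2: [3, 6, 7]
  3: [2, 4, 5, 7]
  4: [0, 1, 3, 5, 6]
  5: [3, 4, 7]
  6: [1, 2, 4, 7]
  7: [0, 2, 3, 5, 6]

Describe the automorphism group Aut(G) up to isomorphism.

Degrees alone do not determine every vertex (e.g. 0 and 1 both have degree 2), but their neighbour-degree multisets differ: N(0) has degrees [5, 5] while N(1) has degrees [4, 5]. Repeating this refinement separates all vertices, so the only automorphism is the identity.

the trivial group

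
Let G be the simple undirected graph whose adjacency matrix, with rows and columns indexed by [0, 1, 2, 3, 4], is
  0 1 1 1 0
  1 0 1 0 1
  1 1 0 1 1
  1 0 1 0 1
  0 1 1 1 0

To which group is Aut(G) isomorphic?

Vertex 2 is the unique vertex of degree 4; the remaining 4 vertices each have degree 3 and induce a cycle, so G is the wheel on 5 vertices with hub 2. With the hub fixed, the remaining symmetry is that of the rim cycle C_4, giving the dihedral group D_4.

the dihedral group of order 8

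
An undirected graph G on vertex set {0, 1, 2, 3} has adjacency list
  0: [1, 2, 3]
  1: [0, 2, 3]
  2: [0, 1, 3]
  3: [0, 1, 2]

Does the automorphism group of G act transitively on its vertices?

Yes

All 4 vertices are pairwise adjacent: G = K_4. Any permutation of the 4 vertices preserves K_4, so Aut(K_4) = S_4 of order 4! = 24. Under this action every vertex can be carried to every other, so G is vertex-transitive.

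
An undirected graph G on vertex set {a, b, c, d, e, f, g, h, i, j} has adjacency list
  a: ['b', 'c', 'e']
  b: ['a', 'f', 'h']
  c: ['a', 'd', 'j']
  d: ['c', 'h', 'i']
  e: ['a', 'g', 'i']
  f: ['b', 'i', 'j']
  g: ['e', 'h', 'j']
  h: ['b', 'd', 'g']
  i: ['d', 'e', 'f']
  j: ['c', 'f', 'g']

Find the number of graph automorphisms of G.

G is 3-regular on 10 vertices with no triangles and no 4-cycles (girth 5): this is the Petersen graph. It is a classical fact that the Petersen graph has automorphism group S_5 (order 120), arising from its description as the Kneser graph K(5,2).

120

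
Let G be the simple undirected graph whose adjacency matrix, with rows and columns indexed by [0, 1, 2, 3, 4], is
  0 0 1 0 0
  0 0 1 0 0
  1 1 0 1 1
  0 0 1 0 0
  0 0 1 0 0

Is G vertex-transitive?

Vertex 2 is the only vertex of degree 4, so every automorphism fixes it; G is not vertex-transitive.

No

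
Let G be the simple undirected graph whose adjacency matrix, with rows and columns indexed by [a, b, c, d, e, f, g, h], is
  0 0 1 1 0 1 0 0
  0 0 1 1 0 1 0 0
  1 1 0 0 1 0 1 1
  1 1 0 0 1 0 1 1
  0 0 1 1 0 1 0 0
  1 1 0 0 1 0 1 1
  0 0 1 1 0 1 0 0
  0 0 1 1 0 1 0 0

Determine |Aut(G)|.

The vertices split by degree into {c, d, f} (degree 5) and {a, b, e, g, h} (degree 3); every edge runs between the two parts, so G is the complete bipartite graph K_{3,5}. The parts have unequal sizes, so no automorphism swaps them; each part is permuted independently, giving S_3 × S_5 of order 3!·5! = 720.

720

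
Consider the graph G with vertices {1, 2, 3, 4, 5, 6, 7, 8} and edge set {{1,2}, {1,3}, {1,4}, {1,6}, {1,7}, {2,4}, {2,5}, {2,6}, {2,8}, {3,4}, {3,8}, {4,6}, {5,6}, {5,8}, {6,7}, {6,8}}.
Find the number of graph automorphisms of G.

1

Degrees alone do not determine every vertex (e.g. 1 and 2 both have degree 5), but their neighbour-degree multisets differ: N(1) has degrees [2, 3, 4, 5, 6] while N(2) has degrees [3, 4, 4, 5, 6]. Repeating this refinement separates all vertices, so the only automorphism is the identity.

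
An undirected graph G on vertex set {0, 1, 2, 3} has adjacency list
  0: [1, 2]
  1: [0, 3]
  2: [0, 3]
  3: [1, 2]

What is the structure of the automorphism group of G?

G is 2-regular and bipartite with parts {0, 3} and {1, 2} (each part is independent and every cross-pair is an edge), so G = K_{2,2}. Aut(K_{2,2}) is the wreath product S_2 ≀ Z_2: permute within each part, then optionally swap the parts; |Aut| = 2·(2!)² = 8.

S_2 ≀ Z_2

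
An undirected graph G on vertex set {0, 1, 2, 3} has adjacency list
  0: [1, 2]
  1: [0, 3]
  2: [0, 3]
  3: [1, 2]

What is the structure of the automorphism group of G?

the dihedral group of order 8

G is 2-regular and connected on 4 vertices, i.e. the cycle C_4. The automorphisms of the 4-cycle are exactly the symmetries of a regular 4-gon: the dihedral group D_4, |D_4| = 8.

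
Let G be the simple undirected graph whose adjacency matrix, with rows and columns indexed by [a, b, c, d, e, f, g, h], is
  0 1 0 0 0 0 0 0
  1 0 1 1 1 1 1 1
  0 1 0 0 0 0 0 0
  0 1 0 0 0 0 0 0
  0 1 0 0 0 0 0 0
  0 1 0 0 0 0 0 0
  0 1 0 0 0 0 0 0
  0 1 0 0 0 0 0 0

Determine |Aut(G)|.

Vertex b has degree 7 and every other vertex has degree 1, so G is the star K_{1,7} with centre b. Any automorphism fixes the centre and permutes the 7 leaves freely, so Aut(G) ≅ S_7 of order 7! = 5040.

5040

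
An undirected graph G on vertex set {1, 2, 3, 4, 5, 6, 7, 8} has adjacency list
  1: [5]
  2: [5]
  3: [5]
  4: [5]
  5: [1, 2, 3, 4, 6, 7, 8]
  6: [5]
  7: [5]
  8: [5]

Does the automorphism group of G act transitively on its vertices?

No

Vertex 5 is the only vertex of degree 7, so every automorphism fixes it; G is not vertex-transitive.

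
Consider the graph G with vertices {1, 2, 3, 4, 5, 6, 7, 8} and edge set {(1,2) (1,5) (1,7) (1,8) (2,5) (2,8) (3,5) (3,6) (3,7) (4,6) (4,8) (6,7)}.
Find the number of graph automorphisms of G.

The degree sequence is [4, 3, 3, 2, 3, 3, 3, 3]. Checking the degree-preserving permutations of the vertex set shows that none except the identity preserves every edge, so Aut(G) is trivial.

1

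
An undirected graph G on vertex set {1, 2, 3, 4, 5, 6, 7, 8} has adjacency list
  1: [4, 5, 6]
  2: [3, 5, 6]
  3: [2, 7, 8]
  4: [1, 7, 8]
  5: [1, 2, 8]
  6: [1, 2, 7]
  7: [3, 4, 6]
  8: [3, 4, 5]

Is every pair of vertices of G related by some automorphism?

G is 3-regular and bipartite on 2^3 = 8 vertices with girth 4; it is the hypercube graph Q_3. The symmetry group of the 3-cube is the hyperoctahedral group B_3 = Z_2 ≀ S_3, of order 2^3·3! = 48. Under this action every vertex can be carried to every other, so G is vertex-transitive.

Yes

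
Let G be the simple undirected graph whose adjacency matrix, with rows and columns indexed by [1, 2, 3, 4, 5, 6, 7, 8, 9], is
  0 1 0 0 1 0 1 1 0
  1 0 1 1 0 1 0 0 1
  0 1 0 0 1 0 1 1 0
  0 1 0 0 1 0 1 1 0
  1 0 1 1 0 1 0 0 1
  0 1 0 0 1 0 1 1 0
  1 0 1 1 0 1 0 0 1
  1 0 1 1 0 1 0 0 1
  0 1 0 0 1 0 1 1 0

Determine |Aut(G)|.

The vertices split by degree into {2, 5, 7, 8} (degree 5) and {1, 3, 4, 6, 9} (degree 4); every edge runs between the two parts, so G is the complete bipartite graph K_{4,5}. The parts have unequal sizes, so no automorphism swaps them; each part is permuted independently, giving S_4 × S_5 of order 4!·5! = 2880.

2880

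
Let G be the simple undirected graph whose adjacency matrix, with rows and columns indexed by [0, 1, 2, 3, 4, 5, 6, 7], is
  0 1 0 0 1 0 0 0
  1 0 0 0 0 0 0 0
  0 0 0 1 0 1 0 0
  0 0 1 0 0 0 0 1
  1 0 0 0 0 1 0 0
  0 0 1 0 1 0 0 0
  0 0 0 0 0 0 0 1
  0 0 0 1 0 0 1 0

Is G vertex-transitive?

No

Automorphisms preserve degree, but G has vertices of degree 1 and vertices of degree 2; no automorphism maps one to the other, so G is not vertex-transitive.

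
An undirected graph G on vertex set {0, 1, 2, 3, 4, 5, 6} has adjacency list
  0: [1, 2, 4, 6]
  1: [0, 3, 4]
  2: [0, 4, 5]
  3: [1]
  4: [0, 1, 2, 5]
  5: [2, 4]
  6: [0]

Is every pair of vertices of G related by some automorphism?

Vertex 5 is the only vertex of degree 2, so every automorphism fixes it; G is not vertex-transitive.

No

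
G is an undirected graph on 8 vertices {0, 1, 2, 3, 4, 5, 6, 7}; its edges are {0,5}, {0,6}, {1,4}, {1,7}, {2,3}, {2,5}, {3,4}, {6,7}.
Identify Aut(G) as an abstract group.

G is 2-regular and connected on 8 vertices, i.e. the cycle C_8. C_8 has 8 rotations and 8 reflections, so Aut(C_8) ≅ D_8 of order 16.

the dihedral group of order 16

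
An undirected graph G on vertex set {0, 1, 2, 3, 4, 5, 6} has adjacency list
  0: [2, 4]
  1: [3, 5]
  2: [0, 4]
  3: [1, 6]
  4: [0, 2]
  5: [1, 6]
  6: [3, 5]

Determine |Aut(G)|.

G has two connected components, {1, 3, 5, 6} and {0, 2, 4}; each is 2-regular, so G = C_4 ⊔ C_3. No automorphism exchanges components of different sizes, hence Aut(G) is the direct product D_3 × D_4, order 48.

48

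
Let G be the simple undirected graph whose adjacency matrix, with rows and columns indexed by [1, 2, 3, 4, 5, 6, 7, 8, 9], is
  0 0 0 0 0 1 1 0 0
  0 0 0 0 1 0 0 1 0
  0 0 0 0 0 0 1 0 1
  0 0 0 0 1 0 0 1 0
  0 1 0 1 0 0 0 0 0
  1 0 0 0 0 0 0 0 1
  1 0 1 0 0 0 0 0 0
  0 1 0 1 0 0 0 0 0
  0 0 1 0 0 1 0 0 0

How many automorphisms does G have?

80

G has two connected components, {1, 3, 6, 7, 9} and {2, 4, 5, 8}; each is 2-regular, so G = C_5 ⊔ C_4. No automorphism exchanges components of different sizes, hence Aut(G) is the direct product D_4 × D_5, order 80.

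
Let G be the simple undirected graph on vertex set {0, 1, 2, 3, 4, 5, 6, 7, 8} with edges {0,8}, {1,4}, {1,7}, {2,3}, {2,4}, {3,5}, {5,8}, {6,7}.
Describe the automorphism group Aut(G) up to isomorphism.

The degree sequence is [1, 2, 2, 2, 2, 2, 1, 2, 2]; the two degree-1 vertices 0 and 6 are the ends of a path, so G = P_9. The only nontrivial automorphism of a path is the end-to-end reflection, so Aut(G) ≅ Z_2.

Z_2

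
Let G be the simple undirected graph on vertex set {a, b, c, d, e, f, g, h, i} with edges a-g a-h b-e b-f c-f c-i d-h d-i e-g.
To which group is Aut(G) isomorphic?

the dihedral group of order 18

G is 2-regular and connected on 9 vertices, i.e. the cycle C_9. The automorphisms of the 9-cycle are exactly the symmetries of a regular 9-gon: the dihedral group D_9, |D_9| = 18.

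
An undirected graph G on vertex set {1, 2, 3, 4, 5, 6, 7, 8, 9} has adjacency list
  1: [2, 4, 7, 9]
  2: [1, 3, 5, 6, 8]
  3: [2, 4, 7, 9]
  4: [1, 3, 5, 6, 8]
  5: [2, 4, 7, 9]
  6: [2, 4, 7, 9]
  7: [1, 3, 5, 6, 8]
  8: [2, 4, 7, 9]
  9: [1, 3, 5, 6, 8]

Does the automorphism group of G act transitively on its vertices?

No

Automorphisms preserve degree, but G has vertices of degree 4 and vertices of degree 5; no automorphism maps one to the other, so G is not vertex-transitive.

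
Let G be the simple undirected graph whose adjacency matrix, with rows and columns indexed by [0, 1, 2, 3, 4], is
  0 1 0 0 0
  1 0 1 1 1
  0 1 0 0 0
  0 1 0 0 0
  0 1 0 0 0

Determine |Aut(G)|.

24

Vertex 1 has degree 4 and every other vertex has degree 1, so G is the star K_{1,4} with centre 1. Any automorphism fixes the centre and permutes the 4 leaves freely, so Aut(G) ≅ S_4 of order 4! = 24.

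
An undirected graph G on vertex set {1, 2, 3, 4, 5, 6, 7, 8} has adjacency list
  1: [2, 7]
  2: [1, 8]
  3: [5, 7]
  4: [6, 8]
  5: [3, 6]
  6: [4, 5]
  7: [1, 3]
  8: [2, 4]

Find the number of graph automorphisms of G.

16

G is 2-regular and connected on 8 vertices, i.e. the cycle C_8. C_8 has 8 rotations and 8 reflections, so Aut(C_8) ≅ D_8 of order 16.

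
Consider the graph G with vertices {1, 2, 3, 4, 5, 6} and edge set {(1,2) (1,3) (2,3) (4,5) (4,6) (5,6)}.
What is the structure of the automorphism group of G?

G has two connected components, {1, 2, 3} and {4, 5, 6}; each is 2-regular, so G = C_3 ⊔ C_3. Aut of a disjoint union of two copies of C_3 is the wreath product D_3 ≀ Z_2, of order 2·6² = 72.

D_3 ≀ Z_2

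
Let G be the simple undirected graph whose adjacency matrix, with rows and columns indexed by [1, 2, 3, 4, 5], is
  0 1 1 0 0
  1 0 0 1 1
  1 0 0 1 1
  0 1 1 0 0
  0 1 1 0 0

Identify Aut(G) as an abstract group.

The vertices split by degree into {2, 3} (degree 3) and {1, 4, 5} (degree 2); every edge runs between the two parts, so G is the complete bipartite graph K_{2,3}. Automorphisms preserve the bipartition setwise (since the parts differ in size) and act as S_3 × S_2 within it; |Aut| = 12.

S_3 × S_2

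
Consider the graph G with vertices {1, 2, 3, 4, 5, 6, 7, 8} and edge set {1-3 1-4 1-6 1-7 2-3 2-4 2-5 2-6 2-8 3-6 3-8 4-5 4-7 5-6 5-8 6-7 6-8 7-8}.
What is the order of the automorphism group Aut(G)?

1

The degree sequence is [4, 5, 4, 4, 4, 6, 4, 5]. Checking the degree-preserving permutations of the vertex set shows that none except the identity preserves every edge, so Aut(G) is trivial.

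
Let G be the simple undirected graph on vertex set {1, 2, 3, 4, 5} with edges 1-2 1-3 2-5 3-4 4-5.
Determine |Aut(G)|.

G is 2-regular and connected on 5 vertices, i.e. the cycle C_5. C_5 has 5 rotations and 5 reflections, so Aut(C_5) ≅ D_5 of order 10.

10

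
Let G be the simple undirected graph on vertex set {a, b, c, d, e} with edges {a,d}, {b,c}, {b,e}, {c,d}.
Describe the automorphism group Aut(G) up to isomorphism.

C_2

The degree sequence is [1, 2, 2, 2, 1]; the two degree-1 vertices a and e are the ends of a path, so G = P_5. The only nontrivial automorphism of a path is the end-to-end reflection, so Aut(G) ≅ Z_2.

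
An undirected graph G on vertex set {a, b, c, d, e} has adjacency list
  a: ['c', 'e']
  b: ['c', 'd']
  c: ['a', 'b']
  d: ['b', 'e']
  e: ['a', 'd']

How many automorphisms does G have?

G is 2-regular and connected on 5 vertices, i.e. the cycle C_5. The automorphisms of the 5-cycle are exactly the symmetries of a regular 5-gon: the dihedral group D_5, |D_5| = 10.

10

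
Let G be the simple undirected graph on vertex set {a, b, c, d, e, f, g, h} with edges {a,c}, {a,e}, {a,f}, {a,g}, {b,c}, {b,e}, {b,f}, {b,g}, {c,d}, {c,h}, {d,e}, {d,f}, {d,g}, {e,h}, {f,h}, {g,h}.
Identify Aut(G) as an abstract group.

(S_4 × S_4) ⋊ Z_2

G is 4-regular and bipartite with parts {c, e, f, g} and {a, b, d, h} (each part is independent and every cross-pair is an edge), so G = K_{4,4}. Aut(K_{4,4}) is the wreath product S_4 ≀ Z_2: permute within each part, then optionally swap the parts; |Aut| = 2·(4!)² = 1152.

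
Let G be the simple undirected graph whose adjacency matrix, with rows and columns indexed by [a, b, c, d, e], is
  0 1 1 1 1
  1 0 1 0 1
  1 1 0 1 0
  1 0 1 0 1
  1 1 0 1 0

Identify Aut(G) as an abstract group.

Vertex a is the unique vertex of degree 4; the remaining 4 vertices each have degree 3 and induce a cycle, so G is the wheel on 5 vertices with hub a. Every automorphism fixes the hub and acts on the rim 4-cycle, so Aut(G) ≅ Aut(C_4) = D_4 of order 8.

the dihedral group of order 8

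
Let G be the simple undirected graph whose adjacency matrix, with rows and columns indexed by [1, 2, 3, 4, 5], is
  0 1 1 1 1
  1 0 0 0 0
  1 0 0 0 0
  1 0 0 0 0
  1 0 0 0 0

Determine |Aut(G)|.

Vertex 1 has degree 4 and every other vertex has degree 1, so G is the star K_{1,4} with centre 1. Any automorphism fixes the centre and permutes the 4 leaves freely, so Aut(G) ≅ S_4 of order 4! = 24.

24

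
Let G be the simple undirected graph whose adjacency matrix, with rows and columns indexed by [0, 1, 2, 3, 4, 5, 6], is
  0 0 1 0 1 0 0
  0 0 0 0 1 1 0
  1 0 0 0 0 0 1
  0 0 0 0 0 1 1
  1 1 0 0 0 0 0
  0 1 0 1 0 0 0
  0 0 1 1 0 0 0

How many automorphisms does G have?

Every vertex has degree 2 and the graph is connected, so G is the 7-cycle C_7. The automorphisms of the 7-cycle are exactly the symmetries of a regular 7-gon: the dihedral group D_7, |D_7| = 14.

14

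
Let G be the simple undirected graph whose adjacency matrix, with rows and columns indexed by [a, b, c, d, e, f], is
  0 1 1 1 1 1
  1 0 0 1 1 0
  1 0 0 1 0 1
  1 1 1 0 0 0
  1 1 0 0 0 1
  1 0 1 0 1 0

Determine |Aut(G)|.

10

Vertex a is the unique vertex of degree 5; the remaining 5 vertices each have degree 3 and induce a cycle, so G is the wheel on 6 vertices with hub a. With the hub fixed, the remaining symmetry is that of the rim cycle C_5, giving the dihedral group D_5.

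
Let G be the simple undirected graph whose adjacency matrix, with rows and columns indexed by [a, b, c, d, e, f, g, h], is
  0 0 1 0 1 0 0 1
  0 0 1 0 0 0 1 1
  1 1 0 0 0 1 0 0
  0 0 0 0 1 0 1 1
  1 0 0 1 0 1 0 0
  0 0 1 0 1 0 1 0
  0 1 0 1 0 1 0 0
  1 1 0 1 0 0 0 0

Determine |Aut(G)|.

48

G is 3-regular and bipartite on 2^3 = 8 vertices with girth 4; it is the hypercube graph Q_3. The symmetry group of the 3-cube is the hyperoctahedral group B_3 = Z_2 ≀ S_3, of order 2^3·3! = 48.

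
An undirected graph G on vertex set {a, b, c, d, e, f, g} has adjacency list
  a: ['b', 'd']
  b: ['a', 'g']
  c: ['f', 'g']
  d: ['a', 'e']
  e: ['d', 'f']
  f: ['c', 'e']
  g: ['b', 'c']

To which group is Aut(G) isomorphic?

Every vertex has degree 2 and the graph is connected, so G is the 7-cycle C_7. The automorphisms of the 7-cycle are exactly the symmetries of a regular 7-gon: the dihedral group D_7, |D_7| = 14.

the dihedral group of order 14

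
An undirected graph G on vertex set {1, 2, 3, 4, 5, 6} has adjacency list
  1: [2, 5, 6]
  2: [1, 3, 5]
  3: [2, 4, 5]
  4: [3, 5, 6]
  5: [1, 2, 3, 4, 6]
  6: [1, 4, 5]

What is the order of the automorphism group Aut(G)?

10

Vertex 5 is the unique vertex of degree 5; the remaining 5 vertices each have degree 3 and induce a cycle, so G is the wheel on 6 vertices with hub 5. With the hub fixed, the remaining symmetry is that of the rim cycle C_5, giving the dihedral group D_5.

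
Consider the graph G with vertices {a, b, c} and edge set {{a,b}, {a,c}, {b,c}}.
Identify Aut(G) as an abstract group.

Every vertex has degree 2, so G is the complete graph K_3. Any permutation of the 3 vertices preserves K_3, so Aut(K_3) = S_3 of order 3! = 6.

the symmetric group on 3 letters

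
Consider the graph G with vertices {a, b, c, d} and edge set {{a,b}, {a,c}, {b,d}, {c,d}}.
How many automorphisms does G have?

G is 2-regular and bipartite on 2^2 = 4 vertices with girth 4; it is the hypercube graph Q_2. The symmetry group of the 2-cube is the hyperoctahedral group B_2 = Z_2 ≀ S_2, of order 2^2·2! = 8.

8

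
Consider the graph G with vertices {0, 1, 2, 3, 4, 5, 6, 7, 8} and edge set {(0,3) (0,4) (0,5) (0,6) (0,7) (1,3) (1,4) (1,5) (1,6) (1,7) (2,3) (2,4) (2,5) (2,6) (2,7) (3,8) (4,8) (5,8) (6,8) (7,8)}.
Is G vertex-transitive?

No

Automorphisms preserve degree, but G has vertices of degree 4 and vertices of degree 5; no automorphism maps one to the other, so G is not vertex-transitive.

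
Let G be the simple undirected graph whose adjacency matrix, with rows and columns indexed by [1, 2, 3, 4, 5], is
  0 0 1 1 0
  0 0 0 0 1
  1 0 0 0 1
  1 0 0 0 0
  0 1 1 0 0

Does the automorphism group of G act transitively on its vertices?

Automorphisms preserve degree, but G has vertices of degree 1 and vertices of degree 2; no automorphism maps one to the other, so G is not vertex-transitive.

No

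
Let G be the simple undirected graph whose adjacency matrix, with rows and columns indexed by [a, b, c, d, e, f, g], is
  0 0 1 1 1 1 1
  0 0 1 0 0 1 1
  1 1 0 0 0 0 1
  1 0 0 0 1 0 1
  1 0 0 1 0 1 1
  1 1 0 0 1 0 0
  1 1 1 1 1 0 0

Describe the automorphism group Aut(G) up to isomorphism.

{e}

The degree sequence is [5, 3, 3, 3, 4, 3, 5]. Checking the degree-preserving permutations of the vertex set shows that none except the identity preserves every edge, so Aut(G) is trivial.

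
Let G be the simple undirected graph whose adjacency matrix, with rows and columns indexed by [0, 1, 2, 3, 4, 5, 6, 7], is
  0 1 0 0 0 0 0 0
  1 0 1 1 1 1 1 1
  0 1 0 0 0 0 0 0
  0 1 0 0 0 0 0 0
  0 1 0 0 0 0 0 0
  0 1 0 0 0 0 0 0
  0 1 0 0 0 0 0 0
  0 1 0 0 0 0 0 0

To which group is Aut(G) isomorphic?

the symmetric group on 7 letters

Vertex 1 has degree 7 and every other vertex has degree 1, so G is the star K_{1,7} with centre 1. The 7 leaves are pairwise interchangeable while the centre is fixed, giving Aut(G) = S_7.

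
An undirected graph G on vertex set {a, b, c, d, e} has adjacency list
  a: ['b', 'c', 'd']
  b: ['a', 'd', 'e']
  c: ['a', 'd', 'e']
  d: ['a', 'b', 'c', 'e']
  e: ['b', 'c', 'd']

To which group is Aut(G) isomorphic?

D_4

Vertex d is the unique vertex of degree 4; the remaining 4 vertices each have degree 3 and induce a cycle, so G is the wheel on 5 vertices with hub d. With the hub fixed, the remaining symmetry is that of the rim cycle C_4, giving the dihedral group D_4.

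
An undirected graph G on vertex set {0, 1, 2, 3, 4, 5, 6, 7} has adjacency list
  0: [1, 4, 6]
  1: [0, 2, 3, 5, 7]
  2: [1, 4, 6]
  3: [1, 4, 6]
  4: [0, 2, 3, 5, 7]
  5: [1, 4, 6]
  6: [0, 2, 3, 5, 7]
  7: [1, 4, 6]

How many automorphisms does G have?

The vertices split by degree into {1, 4, 6} (degree 5) and {0, 2, 3, 5, 7} (degree 3); every edge runs between the two parts, so G is the complete bipartite graph K_{3,5}. The parts have unequal sizes, so no automorphism swaps them; each part is permuted independently, giving S_5 × S_3 of order 5!·3! = 720.

720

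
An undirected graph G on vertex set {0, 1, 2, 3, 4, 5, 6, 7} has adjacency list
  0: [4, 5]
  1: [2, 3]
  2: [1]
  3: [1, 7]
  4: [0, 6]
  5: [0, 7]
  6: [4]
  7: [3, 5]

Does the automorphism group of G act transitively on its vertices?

No

Automorphisms preserve degree, but G has vertices of degree 1 and vertices of degree 2; no automorphism maps one to the other, so G is not vertex-transitive.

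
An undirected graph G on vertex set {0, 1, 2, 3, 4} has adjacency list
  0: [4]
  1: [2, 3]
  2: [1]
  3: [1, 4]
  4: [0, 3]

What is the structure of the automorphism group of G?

The degree sequence is [1, 2, 1, 2, 2]; the two degree-1 vertices 0 and 2 are the ends of a path, so G = P_5. A path has exactly one nontrivial symmetry — reversal — giving Aut(G) of order 2.

the cyclic group of order 2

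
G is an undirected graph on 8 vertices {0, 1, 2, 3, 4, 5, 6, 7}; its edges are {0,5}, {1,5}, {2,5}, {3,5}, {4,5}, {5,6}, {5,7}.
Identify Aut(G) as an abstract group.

the symmetric group on 7 letters

Vertex 5 has degree 7 and every other vertex has degree 1, so G is the star K_{1,7} with centre 5. Any automorphism fixes the centre and permutes the 7 leaves freely, so Aut(G) ≅ S_7 of order 7! = 5040.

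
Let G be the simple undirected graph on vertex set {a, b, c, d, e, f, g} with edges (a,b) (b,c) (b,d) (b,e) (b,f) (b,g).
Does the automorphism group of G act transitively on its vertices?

No

Vertex b is the only vertex of degree 6, so every automorphism fixes it; G is not vertex-transitive.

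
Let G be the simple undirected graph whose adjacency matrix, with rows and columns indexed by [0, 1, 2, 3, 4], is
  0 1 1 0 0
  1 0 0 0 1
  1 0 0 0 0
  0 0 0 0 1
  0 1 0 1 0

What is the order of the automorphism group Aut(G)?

The degree sequence is [2, 2, 1, 1, 2]; the two degree-1 vertices 2 and 3 are the ends of a path, so G = P_5. A path has exactly one nontrivial symmetry — reversal — giving Aut(G) of order 2.

2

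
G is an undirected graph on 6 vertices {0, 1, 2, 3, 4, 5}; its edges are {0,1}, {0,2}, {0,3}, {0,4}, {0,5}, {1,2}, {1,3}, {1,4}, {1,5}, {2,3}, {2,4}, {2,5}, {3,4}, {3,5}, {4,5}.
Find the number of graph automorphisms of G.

720

Every vertex has degree 5, so G is the complete graph K_6. Every bijection on the vertex set is an automorphism of K_6; hence Aut(K_6) ≅ S_6, order 720.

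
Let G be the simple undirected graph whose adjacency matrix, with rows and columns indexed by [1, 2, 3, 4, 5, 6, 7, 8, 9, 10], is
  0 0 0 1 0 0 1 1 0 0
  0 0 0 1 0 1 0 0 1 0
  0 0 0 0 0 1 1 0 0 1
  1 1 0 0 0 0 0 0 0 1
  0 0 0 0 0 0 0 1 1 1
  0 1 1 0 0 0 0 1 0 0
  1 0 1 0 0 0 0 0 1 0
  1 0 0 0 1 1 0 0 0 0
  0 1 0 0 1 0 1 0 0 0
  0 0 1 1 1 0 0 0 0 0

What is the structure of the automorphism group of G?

G is 3-regular on 10 vertices with no triangles and no 4-cycles (girth 5): this is the Petersen graph. It is a classical fact that the Petersen graph has automorphism group S_5 (order 120), arising from its description as the Kneser graph K(5,2).

S_5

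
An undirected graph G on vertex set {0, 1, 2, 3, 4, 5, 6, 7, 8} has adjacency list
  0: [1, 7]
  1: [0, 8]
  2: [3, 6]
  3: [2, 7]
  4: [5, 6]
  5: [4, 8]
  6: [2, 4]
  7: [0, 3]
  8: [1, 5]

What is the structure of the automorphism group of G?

the dihedral group of order 18

G is 2-regular and connected on 9 vertices, i.e. the cycle C_9. C_9 has 9 rotations and 9 reflections, so Aut(C_9) ≅ D_9 of order 18.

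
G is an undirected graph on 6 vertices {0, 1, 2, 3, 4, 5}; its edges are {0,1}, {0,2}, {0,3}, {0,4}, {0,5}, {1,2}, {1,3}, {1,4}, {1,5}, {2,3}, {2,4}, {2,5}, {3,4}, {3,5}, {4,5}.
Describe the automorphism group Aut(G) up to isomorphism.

All 6 vertices are pairwise adjacent: G = K_6. Any permutation of the 6 vertices preserves K_6, so Aut(K_6) = S_6 of order 6! = 720.

the symmetric group on 6 letters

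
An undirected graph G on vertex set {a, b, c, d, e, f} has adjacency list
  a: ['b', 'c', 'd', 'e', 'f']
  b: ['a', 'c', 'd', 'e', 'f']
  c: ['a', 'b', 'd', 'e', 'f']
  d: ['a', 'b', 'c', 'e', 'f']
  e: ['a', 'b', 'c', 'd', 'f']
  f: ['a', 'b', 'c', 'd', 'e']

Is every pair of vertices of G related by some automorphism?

Yes

Every vertex has degree 5, so G is the complete graph K_6. Any permutation of the 6 vertices preserves K_6, so Aut(K_6) = S_6 of order 6! = 720. Under this action every vertex can be carried to every other, so G is vertex-transitive.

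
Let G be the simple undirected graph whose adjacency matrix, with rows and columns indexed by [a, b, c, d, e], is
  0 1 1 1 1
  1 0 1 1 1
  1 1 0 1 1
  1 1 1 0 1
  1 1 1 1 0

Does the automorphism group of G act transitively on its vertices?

Yes

All 5 vertices are pairwise adjacent: G = K_5. Every bijection on the vertex set is an automorphism of K_5; hence Aut(K_5) ≅ S_5, order 120. Under this action every vertex can be carried to every other, so G is vertex-transitive.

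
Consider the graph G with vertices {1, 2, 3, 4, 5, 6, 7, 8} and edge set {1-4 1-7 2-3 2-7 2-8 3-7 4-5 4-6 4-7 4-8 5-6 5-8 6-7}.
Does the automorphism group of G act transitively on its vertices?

No

Automorphisms preserve degree, but G has vertices of degree 2 and vertices of degree 5; no automorphism maps one to the other, so G is not vertex-transitive.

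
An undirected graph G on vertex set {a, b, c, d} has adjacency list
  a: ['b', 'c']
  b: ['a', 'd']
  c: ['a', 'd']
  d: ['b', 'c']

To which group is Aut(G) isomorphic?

D_4

G is 2-regular and bipartite on 2^2 = 4 vertices with girth 4; it is the hypercube graph Q_2. The symmetry group of the 2-cube is the hyperoctahedral group B_2 = Z_2 ≀ S_2, of order 2^2·2! = 8.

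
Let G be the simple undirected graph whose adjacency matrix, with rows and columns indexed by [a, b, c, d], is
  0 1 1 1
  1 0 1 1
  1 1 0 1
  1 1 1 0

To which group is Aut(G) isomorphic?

Every vertex has degree 3, so G is the complete graph K_4. Every bijection on the vertex set is an automorphism of K_4; hence Aut(K_4) ≅ S_4, order 24.

the symmetric group on 4 letters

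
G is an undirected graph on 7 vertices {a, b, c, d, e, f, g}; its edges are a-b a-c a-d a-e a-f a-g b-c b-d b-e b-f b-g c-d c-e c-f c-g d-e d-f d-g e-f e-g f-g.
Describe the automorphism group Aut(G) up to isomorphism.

All 7 vertices are pairwise adjacent: G = K_7. Any permutation of the 7 vertices preserves K_7, so Aut(K_7) = S_7 of order 7! = 5040.

S_7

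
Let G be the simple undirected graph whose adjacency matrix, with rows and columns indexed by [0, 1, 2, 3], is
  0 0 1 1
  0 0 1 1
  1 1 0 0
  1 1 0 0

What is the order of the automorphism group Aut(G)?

8

G is 2-regular and bipartite with parts {0, 1} and {2, 3} (each part is independent and every cross-pair is an edge), so G = K_{2,2}. Each part can be permuted independently (S_2 × S_2) and the two equal-size parts can also be swapped, giving (S_2 × S_2) ⋊ Z_2 of order 2·(2!)² = 8.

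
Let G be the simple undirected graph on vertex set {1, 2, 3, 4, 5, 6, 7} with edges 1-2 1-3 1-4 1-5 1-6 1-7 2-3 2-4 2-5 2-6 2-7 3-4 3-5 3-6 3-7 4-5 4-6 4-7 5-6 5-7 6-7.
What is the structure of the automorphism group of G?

the symmetric group on 7 letters

Every vertex has degree 6, so G is the complete graph K_7. Any permutation of the 7 vertices preserves K_7, so Aut(K_7) = S_7 of order 7! = 5040.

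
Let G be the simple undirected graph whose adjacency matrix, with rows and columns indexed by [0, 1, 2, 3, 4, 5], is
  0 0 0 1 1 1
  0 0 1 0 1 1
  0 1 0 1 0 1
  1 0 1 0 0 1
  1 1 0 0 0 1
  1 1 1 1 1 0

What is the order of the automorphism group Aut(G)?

Vertex 5 is the unique vertex of degree 5; the remaining 5 vertices each have degree 3 and induce a cycle, so G is the wheel on 6 vertices with hub 5. Every automorphism fixes the hub and acts on the rim 5-cycle, so Aut(G) ≅ Aut(C_5) = D_5 of order 10.

10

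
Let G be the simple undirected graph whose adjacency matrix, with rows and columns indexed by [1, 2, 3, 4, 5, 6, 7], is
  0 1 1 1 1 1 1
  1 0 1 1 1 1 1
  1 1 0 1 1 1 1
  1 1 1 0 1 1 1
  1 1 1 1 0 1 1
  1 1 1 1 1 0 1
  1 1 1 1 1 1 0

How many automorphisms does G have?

All 7 vertices are pairwise adjacent: G = K_7. Every bijection on the vertex set is an automorphism of K_7; hence Aut(K_7) ≅ S_7, order 5040.

5040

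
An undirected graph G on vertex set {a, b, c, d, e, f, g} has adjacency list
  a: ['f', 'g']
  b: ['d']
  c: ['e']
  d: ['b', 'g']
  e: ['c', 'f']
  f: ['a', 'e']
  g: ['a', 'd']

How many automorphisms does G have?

2

The degree sequence is [2, 1, 1, 2, 2, 2, 2]; the two degree-1 vertices b and c are the ends of a path, so G = P_7. The only nontrivial automorphism of a path is the end-to-end reflection, so Aut(G) ≅ Z_2.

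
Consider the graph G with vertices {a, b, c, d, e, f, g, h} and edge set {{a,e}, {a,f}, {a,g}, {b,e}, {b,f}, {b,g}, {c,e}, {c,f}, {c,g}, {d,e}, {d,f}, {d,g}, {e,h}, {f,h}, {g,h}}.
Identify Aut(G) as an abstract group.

The vertices split by degree into {e, f, g} (degree 5) and {a, b, c, d, h} (degree 3); every edge runs between the two parts, so G is the complete bipartite graph K_{3,5}. Automorphisms preserve the bipartition setwise (since the parts differ in size) and act as S_5 × S_3 within it; |Aut| = 720.

S_5 × S_3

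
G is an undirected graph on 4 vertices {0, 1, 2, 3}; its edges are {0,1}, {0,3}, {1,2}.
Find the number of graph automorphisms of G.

The degree sequence is [2, 2, 1, 1]; the two degree-1 vertices 2 and 3 are the ends of a path, so G = P_4. A path has exactly one nontrivial symmetry — reversal — giving Aut(G) of order 2.

2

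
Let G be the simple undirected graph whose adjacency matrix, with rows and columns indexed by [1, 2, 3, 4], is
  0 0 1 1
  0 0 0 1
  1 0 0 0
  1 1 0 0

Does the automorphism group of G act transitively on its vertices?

Automorphisms preserve degree, but G has vertices of degree 1 and vertices of degree 2; no automorphism maps one to the other, so G is not vertex-transitive.

No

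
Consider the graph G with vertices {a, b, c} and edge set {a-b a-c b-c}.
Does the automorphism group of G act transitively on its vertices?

All 3 vertices are pairwise adjacent: G = K_3. Every bijection on the vertex set is an automorphism of K_3; hence Aut(K_3) ≅ S_3, order 6. This group acts transitively on the 3 vertices.

Yes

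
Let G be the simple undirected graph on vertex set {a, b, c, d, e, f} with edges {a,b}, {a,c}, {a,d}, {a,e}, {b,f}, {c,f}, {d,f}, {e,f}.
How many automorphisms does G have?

The vertices split by degree into {a, f} (degree 4) and {b, c, d, e} (degree 2); every edge runs between the two parts, so G is the complete bipartite graph K_{2,4}. Automorphisms preserve the bipartition setwise (since the parts differ in size) and act as S_4 × S_2 within it; |Aut| = 48.

48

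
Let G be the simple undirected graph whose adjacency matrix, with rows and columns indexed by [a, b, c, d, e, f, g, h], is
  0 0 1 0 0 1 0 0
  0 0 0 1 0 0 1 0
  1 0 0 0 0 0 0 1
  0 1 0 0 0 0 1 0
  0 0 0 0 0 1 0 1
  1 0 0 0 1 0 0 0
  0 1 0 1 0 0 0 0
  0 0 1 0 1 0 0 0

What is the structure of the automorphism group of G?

D_5 × D_3

G has two connected components, {a, c, e, f, h} and {b, d, g}; each is 2-regular, so G = C_5 ⊔ C_3. No automorphism exchanges components of different sizes, hence Aut(G) is the direct product D_5 × D_3, order 60.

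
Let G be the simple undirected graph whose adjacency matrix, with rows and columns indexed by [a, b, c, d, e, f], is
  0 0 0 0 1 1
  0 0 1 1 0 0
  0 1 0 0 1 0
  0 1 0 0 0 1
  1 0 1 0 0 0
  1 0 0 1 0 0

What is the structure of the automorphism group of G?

Every vertex has degree 2 and the graph is connected, so G is the 6-cycle C_6. C_6 has 6 rotations and 6 reflections, so Aut(C_6) ≅ D_6 of order 12.

the dihedral group of order 12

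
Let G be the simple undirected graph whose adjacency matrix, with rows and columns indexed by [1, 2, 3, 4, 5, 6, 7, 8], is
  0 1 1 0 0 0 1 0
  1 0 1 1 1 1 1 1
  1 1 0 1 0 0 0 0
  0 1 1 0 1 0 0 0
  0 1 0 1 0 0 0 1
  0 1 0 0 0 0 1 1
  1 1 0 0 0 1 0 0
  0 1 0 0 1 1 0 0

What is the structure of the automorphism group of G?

Vertex 2 is the unique vertex of degree 7; the remaining 7 vertices each have degree 3 and induce a cycle, so G is the wheel on 8 vertices with hub 2. Every automorphism fixes the hub and acts on the rim 7-cycle, so Aut(G) ≅ Aut(C_7) = D_7 of order 14.

the dihedral group of order 14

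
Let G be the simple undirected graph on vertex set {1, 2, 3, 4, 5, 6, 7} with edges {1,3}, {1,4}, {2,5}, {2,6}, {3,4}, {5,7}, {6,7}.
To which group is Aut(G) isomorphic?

D_4 × D_3

G has two connected components, {2, 5, 6, 7} and {1, 3, 4}; each is 2-regular, so G = C_4 ⊔ C_3. No automorphism exchanges components of different sizes, hence Aut(G) is the direct product D_4 × D_3, order 48.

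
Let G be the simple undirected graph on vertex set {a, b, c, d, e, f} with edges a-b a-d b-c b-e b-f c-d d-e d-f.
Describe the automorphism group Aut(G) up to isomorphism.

S_4 × S_2

The vertices split by degree into {b, d} (degree 4) and {a, c, e, f} (degree 2); every edge runs between the two parts, so G is the complete bipartite graph K_{2,4}. The parts have unequal sizes, so no automorphism swaps them; each part is permuted independently, giving S_4 × S_2 of order 4!·2! = 48.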